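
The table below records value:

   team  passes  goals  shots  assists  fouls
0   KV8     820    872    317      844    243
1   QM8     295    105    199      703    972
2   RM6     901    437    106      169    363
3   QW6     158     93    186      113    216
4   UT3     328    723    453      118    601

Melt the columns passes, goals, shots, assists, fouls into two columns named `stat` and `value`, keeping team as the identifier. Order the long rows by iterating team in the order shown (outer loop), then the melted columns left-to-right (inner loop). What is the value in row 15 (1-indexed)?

363

25 rows total (5 × 5). Row 15: index ⌊(15-1)/5⌋ = 2 into team → RM6; (15-1) mod 5 = 4 into the melted columns → fouls.
So row 15 is (RM6, fouls, 363); value = 363.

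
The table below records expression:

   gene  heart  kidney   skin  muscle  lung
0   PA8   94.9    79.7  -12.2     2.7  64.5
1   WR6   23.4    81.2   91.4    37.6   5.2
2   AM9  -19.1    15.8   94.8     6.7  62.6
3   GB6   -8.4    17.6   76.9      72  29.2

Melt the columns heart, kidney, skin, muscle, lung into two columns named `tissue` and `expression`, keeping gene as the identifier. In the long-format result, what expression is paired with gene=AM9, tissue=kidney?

15.8

Unpivoting turns each (gene, wide-column) pair into one long row.
The wide cell at row AM9, column kidney holds 15.8, so the long row (AM9, kidney) has expression=15.8.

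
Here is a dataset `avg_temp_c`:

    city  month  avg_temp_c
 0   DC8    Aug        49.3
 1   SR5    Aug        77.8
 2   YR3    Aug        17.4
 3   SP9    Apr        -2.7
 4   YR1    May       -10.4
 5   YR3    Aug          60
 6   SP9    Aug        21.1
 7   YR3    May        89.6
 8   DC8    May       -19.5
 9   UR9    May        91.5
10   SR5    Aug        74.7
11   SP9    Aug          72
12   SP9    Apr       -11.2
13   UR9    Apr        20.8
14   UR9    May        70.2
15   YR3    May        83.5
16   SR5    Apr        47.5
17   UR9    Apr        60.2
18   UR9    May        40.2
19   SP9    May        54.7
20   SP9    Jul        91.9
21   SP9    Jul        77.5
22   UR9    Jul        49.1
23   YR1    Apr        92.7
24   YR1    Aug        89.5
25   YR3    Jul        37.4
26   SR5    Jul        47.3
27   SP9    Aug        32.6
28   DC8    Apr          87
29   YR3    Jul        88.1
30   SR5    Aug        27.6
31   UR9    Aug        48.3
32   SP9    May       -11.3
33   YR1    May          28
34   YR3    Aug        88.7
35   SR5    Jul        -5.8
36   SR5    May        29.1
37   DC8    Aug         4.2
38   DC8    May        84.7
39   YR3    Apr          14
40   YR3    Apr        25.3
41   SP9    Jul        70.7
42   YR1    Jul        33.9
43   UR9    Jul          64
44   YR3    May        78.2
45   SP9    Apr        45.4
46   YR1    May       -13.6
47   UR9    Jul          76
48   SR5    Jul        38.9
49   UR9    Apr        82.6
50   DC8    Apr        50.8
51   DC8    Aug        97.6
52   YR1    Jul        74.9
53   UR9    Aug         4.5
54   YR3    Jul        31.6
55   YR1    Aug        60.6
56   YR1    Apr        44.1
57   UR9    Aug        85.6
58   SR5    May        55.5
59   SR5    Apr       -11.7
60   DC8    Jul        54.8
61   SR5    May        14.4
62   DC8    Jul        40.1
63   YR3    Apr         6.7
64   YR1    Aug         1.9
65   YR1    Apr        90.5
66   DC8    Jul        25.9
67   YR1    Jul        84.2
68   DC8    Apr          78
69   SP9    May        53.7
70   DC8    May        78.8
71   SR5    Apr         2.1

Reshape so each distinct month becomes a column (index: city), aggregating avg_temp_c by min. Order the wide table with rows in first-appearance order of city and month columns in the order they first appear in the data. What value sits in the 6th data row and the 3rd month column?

With rows in first-appearance order of city, row 6 is city=UR9. month columns in first-appearance order: Aug, Apr, May, Jul; column 3 is May.
Long rows with city=UR9, month=May: min(91.5, 70.2, 40.2) = 40.2.

40.2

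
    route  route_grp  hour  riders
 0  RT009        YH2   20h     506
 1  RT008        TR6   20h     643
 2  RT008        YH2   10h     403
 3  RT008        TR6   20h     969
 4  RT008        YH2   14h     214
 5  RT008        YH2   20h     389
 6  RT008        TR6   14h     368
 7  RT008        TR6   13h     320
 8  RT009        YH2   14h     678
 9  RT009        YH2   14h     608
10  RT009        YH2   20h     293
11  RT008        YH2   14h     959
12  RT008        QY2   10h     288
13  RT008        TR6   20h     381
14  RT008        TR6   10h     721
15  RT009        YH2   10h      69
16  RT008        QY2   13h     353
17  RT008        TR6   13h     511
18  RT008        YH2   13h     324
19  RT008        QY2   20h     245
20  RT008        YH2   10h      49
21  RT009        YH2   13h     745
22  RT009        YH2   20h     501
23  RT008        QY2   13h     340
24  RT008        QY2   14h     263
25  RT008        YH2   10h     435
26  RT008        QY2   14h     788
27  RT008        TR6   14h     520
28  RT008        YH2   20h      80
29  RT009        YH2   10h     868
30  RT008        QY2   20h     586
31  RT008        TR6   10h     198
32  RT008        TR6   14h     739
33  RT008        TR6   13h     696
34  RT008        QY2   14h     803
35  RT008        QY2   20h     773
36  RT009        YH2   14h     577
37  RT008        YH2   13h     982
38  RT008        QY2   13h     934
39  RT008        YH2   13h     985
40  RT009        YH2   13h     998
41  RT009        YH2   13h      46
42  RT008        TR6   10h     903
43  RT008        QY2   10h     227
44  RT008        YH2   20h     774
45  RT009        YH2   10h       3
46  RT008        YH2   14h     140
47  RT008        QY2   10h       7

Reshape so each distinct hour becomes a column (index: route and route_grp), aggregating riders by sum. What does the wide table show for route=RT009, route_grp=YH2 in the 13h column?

Rows with route=RT009, route_grp=YH2 and hour=13h: riders values are 745, 998, 46.
745 + 998 + 46 = 1789.

1789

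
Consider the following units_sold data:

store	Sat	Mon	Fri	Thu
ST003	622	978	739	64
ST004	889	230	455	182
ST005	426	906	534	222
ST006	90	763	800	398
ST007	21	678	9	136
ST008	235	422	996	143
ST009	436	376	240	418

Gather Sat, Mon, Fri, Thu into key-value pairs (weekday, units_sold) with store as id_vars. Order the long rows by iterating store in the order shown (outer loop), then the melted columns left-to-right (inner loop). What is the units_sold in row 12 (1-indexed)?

222

28 rows total (7 × 4). Row 12: index ⌊(12-1)/4⌋ = 2 into store → ST005; (12-1) mod 4 = 3 into the melted columns → Thu.
So row 12 is (ST005, Thu, 222); units_sold = 222.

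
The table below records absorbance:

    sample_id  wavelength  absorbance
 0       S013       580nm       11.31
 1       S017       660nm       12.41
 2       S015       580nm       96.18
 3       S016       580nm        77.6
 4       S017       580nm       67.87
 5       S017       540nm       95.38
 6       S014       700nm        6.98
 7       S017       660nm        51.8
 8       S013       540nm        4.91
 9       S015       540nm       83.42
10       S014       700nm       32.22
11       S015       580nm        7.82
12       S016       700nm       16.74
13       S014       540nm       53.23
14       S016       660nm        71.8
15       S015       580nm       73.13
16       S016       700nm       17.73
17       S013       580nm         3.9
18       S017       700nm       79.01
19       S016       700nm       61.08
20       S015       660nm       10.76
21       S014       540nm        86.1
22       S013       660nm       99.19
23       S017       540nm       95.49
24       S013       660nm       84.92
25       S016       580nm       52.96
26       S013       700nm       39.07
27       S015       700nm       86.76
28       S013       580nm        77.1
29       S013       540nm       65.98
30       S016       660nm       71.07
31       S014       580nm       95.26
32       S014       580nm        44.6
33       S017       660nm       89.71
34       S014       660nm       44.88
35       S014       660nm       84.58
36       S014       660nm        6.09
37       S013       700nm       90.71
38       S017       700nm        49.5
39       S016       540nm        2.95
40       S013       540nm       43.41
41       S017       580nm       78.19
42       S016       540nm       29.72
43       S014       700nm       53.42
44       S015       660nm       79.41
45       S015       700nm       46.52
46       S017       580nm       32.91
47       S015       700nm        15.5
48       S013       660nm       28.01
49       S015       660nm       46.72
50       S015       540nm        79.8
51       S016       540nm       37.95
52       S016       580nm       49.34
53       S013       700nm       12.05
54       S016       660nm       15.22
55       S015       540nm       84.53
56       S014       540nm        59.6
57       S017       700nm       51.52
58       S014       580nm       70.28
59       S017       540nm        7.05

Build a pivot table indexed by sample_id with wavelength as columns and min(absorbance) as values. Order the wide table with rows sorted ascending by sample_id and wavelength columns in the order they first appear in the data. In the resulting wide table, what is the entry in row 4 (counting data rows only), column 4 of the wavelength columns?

16.74

With rows sorted ascending by sample_id, row 4 is sample_id=S016. wavelength columns in first-appearance order: 580nm, 660nm, 540nm, 700nm; column 4 is 700nm.
Long rows with sample_id=S016, wavelength=700nm: min(16.74, 17.73, 61.08) = 16.74.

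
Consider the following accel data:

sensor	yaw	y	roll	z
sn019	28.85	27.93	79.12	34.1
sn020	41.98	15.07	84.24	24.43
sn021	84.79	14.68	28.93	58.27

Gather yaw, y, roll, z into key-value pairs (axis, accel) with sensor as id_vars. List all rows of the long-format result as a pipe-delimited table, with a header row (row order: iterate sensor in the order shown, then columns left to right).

| sensor | axis | accel |
| sn019 | yaw | 28.85 |
| sn019 | y | 27.93 |
| sn019 | roll | 79.12 |
| sn019 | z | 34.1 |
| sn020 | yaw | 41.98 |
| sn020 | y | 15.07 |
| sn020 | roll | 84.24 |
| sn020 | z | 24.43 |
| sn021 | yaw | 84.79 |
| sn021 | y | 14.68 |
| sn021 | roll | 28.93 |
| sn021 | z | 58.27 |

Each (sensor, column) pair becomes one row: 3 × 4 = 12 rows.
For example, (sn019, yaw) → accel=28.85.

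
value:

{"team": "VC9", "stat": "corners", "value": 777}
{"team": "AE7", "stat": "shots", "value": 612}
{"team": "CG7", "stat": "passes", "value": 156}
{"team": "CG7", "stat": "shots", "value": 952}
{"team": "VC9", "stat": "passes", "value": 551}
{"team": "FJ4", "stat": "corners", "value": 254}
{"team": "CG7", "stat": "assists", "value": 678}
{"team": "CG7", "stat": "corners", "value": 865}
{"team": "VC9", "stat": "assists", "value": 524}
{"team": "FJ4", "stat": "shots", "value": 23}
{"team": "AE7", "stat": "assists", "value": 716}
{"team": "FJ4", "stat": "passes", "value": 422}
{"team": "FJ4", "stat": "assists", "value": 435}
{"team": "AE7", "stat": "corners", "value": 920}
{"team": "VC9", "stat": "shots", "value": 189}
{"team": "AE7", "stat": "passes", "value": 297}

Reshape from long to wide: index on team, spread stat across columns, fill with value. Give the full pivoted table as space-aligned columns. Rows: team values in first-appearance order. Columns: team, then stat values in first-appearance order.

team  corners  shots  passes  assists
VC9   777      189    551     524    
AE7   920      612    297     716    
CG7   865      952    156     678    
FJ4   254      23     422     435    

Columns: team plus the 4 distinct stat values (corners, shots, passes, assists).
For example, row VC9 column corners takes value=777 from the long row (VC9, corners).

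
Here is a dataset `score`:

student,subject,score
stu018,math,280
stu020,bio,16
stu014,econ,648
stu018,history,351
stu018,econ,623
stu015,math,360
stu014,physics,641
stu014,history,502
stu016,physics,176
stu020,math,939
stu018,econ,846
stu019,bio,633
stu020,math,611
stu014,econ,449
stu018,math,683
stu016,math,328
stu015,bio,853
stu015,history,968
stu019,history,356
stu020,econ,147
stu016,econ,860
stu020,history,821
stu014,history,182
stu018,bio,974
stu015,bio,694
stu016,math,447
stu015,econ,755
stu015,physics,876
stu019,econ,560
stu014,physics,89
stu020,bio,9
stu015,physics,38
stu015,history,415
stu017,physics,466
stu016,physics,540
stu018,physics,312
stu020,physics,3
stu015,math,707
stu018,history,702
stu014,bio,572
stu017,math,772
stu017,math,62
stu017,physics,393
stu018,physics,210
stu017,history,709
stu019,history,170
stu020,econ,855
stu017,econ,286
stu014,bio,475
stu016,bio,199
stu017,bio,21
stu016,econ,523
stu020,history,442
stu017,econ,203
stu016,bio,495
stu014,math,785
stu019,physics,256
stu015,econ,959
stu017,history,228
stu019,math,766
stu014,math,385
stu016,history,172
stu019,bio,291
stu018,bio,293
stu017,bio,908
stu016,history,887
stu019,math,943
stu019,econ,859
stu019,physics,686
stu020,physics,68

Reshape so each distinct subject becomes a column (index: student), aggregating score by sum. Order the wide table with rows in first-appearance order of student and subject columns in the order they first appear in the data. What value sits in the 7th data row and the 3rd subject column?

489

With rows in first-appearance order of student, row 7 is student=stu017. subject columns in first-appearance order: math, bio, econ, history, physics; column 3 is econ.
Long rows with student=stu017, subject=econ: 286 + 203 = 489.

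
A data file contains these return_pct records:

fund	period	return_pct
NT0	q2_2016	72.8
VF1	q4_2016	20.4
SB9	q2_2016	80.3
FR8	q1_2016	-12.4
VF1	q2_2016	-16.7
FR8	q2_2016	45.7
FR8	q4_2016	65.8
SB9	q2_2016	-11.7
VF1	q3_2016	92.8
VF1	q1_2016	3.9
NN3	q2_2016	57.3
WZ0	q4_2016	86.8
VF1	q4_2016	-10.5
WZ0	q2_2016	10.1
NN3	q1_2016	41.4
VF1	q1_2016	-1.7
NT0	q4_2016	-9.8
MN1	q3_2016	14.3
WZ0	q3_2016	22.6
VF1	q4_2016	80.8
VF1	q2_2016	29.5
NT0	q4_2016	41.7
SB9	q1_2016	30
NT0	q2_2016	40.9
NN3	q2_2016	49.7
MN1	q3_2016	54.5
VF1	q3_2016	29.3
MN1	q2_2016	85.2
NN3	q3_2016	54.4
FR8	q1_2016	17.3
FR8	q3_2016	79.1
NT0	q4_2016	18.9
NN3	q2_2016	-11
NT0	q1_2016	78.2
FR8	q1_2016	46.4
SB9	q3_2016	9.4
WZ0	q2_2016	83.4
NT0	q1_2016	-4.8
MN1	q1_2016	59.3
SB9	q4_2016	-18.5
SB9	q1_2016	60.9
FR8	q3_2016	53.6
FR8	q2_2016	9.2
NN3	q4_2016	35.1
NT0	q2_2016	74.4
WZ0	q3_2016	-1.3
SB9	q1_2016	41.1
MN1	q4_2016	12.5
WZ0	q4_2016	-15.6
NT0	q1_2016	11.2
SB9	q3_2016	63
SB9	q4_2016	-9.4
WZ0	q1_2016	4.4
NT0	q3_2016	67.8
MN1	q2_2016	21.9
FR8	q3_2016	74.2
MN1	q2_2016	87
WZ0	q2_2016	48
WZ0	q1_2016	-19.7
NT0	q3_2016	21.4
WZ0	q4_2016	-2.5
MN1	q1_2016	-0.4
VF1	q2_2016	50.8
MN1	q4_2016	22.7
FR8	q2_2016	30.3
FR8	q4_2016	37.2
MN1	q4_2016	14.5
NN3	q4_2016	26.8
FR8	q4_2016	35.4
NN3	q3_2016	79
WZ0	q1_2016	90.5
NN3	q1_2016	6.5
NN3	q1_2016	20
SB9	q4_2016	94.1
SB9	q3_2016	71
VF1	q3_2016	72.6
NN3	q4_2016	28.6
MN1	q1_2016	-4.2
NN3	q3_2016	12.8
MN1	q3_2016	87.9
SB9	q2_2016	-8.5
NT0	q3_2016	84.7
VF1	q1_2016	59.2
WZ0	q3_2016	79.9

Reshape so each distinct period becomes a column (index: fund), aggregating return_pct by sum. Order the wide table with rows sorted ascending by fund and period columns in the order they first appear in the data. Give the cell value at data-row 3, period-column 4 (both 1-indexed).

146.2

With rows sorted ascending by fund, row 3 is fund=NN3. period columns in first-appearance order: q2_2016, q4_2016, q1_2016, q3_2016; column 4 is q3_2016.
Long rows with fund=NN3, period=q3_2016: 54.4 + 79 + 12.8 = 146.2.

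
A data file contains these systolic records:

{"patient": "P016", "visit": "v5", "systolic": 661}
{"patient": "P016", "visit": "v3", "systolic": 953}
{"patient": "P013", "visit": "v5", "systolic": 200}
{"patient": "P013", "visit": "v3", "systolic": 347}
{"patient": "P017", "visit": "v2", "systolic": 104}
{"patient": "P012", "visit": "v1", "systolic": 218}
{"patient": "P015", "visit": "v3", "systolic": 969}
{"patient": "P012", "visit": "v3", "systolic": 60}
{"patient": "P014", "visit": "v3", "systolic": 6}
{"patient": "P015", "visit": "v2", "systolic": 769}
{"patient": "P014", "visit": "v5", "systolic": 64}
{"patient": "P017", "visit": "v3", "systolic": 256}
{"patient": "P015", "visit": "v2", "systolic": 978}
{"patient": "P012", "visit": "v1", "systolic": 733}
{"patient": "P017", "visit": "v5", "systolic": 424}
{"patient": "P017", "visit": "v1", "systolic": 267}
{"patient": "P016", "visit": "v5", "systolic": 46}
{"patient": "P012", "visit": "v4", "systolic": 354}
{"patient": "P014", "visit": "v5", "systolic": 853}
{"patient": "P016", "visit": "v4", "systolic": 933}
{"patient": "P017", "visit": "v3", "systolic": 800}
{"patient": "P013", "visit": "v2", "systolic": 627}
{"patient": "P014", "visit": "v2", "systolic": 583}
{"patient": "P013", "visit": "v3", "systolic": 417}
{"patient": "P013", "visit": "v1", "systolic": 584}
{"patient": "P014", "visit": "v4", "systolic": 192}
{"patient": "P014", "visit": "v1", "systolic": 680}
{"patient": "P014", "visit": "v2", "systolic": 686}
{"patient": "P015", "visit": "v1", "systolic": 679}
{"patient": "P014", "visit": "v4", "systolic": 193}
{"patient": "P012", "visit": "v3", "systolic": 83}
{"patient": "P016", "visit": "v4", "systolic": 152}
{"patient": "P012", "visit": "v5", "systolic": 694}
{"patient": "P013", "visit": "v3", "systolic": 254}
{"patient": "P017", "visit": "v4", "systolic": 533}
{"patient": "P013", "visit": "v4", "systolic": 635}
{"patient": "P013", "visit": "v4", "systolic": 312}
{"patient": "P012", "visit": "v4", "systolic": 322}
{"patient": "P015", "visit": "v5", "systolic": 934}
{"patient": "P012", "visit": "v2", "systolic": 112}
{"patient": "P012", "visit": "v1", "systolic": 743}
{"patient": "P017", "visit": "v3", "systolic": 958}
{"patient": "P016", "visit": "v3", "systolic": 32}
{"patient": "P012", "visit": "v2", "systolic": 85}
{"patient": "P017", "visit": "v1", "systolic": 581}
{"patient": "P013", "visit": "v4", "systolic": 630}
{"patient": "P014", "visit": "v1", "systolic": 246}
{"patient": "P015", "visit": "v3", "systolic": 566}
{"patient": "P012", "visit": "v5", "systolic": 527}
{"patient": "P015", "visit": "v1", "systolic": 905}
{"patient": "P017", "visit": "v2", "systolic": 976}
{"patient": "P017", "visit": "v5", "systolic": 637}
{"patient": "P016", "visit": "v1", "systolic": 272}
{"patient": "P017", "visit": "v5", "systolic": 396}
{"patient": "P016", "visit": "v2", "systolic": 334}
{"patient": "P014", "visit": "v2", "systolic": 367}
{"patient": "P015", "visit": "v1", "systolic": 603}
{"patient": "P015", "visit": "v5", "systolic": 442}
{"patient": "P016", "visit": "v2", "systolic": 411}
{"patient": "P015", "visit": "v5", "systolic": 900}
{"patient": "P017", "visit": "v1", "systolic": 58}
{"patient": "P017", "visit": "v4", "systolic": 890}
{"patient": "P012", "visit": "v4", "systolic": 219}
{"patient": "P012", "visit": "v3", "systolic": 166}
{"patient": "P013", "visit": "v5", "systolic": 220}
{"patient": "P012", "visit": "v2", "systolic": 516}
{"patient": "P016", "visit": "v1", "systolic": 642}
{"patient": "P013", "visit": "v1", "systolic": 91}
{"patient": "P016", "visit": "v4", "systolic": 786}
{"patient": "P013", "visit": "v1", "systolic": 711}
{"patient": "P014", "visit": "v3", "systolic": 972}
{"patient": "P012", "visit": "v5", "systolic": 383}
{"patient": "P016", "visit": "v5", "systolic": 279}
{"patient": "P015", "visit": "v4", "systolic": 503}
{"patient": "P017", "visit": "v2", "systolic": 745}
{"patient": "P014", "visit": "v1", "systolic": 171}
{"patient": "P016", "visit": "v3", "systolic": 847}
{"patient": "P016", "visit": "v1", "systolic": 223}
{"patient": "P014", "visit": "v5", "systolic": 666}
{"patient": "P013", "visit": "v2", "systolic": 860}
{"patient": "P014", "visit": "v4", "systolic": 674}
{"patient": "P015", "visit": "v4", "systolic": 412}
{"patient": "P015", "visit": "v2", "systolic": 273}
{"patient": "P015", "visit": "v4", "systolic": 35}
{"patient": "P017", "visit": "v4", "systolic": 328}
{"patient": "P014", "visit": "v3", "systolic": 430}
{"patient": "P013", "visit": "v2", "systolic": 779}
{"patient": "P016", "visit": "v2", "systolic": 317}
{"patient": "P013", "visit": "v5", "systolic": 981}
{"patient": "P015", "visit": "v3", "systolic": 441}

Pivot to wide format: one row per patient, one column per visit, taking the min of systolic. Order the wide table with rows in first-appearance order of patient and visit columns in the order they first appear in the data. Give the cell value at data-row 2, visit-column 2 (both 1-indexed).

With rows in first-appearance order of patient, row 2 is patient=P013. visit columns in first-appearance order: v5, v3, v2, v1, v4; column 2 is v3.
Long rows with patient=P013, visit=v3: min(347, 417, 254) = 254.

254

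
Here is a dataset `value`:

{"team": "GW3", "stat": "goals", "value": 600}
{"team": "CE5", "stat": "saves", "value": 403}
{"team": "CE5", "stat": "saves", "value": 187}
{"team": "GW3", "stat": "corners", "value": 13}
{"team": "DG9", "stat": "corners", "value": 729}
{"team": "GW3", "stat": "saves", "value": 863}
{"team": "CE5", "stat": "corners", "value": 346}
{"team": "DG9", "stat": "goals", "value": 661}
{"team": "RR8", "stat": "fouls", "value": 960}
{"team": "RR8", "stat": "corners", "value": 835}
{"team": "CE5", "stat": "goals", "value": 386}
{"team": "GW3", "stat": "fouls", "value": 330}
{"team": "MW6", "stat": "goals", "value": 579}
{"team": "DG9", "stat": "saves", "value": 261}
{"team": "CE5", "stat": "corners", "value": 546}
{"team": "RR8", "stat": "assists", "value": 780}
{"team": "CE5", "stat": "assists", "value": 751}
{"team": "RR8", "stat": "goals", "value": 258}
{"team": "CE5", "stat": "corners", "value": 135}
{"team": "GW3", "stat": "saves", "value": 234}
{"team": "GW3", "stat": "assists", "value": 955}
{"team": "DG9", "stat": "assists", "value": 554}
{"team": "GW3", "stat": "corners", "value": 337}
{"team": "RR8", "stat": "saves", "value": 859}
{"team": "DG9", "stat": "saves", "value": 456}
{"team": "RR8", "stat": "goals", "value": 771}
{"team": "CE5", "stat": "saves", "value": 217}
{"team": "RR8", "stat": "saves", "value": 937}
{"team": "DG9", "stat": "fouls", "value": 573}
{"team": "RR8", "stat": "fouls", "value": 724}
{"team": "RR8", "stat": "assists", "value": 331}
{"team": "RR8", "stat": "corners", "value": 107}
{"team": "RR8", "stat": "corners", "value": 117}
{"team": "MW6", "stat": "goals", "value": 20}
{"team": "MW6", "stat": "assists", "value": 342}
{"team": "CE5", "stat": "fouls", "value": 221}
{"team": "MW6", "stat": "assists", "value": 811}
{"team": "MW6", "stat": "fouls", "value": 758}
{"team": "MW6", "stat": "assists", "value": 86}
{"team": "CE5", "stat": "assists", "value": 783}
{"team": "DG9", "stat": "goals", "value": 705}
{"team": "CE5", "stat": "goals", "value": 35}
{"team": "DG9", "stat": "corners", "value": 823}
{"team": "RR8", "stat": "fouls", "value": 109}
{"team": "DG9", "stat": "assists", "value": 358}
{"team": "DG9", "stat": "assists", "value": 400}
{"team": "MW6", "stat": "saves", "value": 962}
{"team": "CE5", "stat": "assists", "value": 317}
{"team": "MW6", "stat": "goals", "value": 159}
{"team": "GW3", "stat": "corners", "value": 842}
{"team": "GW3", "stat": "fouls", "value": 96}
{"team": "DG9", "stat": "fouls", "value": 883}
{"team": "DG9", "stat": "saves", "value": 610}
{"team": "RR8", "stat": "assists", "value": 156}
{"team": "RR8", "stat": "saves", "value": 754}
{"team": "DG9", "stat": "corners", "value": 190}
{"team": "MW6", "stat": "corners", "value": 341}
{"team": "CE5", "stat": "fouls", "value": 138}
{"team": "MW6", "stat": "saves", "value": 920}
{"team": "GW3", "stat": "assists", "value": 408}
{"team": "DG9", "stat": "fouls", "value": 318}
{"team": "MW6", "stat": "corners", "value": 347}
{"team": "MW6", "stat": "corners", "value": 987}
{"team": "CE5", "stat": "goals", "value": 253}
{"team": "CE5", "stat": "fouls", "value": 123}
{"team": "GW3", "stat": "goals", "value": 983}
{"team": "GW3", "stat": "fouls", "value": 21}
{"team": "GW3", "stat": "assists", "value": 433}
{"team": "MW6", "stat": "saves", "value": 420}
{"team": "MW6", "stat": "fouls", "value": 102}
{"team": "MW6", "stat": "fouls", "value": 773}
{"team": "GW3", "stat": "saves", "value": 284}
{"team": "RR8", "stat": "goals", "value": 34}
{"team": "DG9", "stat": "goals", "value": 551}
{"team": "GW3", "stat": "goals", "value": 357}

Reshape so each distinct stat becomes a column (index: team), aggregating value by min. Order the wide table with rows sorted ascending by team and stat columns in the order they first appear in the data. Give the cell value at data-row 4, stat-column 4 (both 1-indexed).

102

With rows sorted ascending by team, row 4 is team=MW6. stat columns in first-appearance order: goals, saves, corners, fouls, assists; column 4 is fouls.
Long rows with team=MW6, stat=fouls: min(758, 102, 773) = 102.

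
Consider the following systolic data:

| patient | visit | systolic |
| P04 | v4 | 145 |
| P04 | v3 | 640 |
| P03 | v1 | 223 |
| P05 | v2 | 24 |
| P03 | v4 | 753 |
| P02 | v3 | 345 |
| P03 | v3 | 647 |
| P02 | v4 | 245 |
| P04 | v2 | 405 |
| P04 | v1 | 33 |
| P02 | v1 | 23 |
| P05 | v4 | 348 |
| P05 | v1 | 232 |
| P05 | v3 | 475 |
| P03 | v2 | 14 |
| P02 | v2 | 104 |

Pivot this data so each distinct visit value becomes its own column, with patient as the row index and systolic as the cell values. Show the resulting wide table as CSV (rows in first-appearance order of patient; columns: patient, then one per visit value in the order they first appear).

Columns: patient plus the 4 distinct visit values (v4, v3, v1, v2).
For example, row P04 column v4 takes systolic=145 from the long row (P04, v4).

patient,v4,v3,v1,v2
P04,145,640,33,405
P03,753,647,223,14
P05,348,475,232,24
P02,245,345,23,104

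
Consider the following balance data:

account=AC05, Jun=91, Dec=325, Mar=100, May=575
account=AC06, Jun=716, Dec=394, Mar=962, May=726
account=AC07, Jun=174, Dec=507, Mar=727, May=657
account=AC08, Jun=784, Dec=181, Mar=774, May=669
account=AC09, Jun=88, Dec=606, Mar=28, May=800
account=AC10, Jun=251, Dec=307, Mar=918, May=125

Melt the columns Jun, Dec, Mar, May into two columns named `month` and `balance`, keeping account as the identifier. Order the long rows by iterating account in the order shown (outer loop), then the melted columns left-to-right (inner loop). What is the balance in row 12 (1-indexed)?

24 rows total (6 × 4). Row 12: index ⌊(12-1)/4⌋ = 2 into account → AC07; (12-1) mod 4 = 3 into the melted columns → May.
So row 12 is (AC07, May, 657); balance = 657.

657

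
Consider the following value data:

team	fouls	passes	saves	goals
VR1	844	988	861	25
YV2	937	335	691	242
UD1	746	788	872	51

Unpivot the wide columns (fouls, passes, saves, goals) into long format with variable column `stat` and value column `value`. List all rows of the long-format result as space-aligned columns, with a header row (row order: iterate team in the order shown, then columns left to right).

Each (team, column) pair becomes one row: 3 × 4 = 12 rows.
For example, (VR1, fouls) → value=844.

team  stat    value
VR1   fouls   844  
VR1   passes  988  
VR1   saves   861  
VR1   goals   25   
YV2   fouls   937  
YV2   passes  335  
YV2   saves   691  
YV2   goals   242  
UD1   fouls   746  
UD1   passes  788  
UD1   saves   872  
UD1   goals   51   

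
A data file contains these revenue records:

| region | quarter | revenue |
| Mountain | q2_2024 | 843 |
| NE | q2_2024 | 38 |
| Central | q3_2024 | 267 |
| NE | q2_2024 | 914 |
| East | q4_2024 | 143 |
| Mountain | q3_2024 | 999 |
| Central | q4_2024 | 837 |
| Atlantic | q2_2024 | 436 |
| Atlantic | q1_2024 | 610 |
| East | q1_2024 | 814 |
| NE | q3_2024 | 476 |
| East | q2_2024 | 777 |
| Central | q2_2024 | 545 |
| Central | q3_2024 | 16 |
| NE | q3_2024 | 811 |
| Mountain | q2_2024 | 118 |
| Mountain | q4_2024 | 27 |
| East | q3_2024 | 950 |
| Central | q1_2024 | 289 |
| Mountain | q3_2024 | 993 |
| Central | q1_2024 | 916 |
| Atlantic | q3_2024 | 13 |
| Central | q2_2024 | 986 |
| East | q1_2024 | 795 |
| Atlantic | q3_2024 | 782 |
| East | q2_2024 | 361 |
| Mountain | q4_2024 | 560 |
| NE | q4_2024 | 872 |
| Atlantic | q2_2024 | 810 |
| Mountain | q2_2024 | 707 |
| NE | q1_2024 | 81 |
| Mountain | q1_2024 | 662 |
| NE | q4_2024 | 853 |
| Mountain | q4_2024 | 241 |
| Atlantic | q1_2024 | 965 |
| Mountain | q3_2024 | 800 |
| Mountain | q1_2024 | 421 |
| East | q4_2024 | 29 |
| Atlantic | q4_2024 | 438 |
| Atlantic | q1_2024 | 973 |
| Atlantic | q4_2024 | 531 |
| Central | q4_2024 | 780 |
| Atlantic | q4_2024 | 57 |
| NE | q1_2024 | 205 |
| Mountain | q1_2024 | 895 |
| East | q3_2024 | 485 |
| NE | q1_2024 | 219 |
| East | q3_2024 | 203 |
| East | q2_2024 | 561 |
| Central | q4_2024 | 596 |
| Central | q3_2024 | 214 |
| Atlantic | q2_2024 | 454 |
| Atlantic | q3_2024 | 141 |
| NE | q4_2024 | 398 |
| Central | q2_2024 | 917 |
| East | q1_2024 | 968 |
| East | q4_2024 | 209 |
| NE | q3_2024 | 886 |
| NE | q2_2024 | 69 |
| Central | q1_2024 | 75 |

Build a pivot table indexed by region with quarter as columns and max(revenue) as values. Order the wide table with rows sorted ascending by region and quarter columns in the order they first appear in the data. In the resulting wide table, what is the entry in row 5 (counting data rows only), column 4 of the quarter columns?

219

With rows sorted ascending by region, row 5 is region=NE. quarter columns in first-appearance order: q2_2024, q3_2024, q4_2024, q1_2024; column 4 is q1_2024.
Long rows with region=NE, quarter=q1_2024: max(81, 205, 219) = 219.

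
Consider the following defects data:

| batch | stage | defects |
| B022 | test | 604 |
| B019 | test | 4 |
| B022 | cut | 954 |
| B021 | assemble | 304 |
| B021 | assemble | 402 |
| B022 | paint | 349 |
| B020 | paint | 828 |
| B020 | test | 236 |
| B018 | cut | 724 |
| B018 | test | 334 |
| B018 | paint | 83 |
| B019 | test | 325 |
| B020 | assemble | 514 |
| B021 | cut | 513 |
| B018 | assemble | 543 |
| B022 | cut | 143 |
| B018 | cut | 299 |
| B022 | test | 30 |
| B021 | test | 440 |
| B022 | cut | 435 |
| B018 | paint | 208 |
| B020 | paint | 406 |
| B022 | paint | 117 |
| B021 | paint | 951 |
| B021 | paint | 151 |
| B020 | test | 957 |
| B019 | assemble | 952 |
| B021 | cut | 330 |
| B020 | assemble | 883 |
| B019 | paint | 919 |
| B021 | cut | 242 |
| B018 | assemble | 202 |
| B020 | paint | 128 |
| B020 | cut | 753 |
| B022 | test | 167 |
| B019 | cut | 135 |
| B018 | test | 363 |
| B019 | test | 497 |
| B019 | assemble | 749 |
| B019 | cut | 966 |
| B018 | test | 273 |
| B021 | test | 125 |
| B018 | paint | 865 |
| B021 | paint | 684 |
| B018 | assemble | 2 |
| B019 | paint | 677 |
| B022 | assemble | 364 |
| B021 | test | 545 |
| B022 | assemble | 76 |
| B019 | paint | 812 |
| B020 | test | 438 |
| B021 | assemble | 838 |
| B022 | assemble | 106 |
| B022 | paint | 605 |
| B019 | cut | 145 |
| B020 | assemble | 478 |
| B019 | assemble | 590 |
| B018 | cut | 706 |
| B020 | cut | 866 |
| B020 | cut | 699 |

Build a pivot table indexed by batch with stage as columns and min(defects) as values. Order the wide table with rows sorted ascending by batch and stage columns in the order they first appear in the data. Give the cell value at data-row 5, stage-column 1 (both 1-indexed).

30

With rows sorted ascending by batch, row 5 is batch=B022. stage columns in first-appearance order: test, cut, assemble, paint; column 1 is test.
Long rows with batch=B022, stage=test: min(604, 30, 167) = 30.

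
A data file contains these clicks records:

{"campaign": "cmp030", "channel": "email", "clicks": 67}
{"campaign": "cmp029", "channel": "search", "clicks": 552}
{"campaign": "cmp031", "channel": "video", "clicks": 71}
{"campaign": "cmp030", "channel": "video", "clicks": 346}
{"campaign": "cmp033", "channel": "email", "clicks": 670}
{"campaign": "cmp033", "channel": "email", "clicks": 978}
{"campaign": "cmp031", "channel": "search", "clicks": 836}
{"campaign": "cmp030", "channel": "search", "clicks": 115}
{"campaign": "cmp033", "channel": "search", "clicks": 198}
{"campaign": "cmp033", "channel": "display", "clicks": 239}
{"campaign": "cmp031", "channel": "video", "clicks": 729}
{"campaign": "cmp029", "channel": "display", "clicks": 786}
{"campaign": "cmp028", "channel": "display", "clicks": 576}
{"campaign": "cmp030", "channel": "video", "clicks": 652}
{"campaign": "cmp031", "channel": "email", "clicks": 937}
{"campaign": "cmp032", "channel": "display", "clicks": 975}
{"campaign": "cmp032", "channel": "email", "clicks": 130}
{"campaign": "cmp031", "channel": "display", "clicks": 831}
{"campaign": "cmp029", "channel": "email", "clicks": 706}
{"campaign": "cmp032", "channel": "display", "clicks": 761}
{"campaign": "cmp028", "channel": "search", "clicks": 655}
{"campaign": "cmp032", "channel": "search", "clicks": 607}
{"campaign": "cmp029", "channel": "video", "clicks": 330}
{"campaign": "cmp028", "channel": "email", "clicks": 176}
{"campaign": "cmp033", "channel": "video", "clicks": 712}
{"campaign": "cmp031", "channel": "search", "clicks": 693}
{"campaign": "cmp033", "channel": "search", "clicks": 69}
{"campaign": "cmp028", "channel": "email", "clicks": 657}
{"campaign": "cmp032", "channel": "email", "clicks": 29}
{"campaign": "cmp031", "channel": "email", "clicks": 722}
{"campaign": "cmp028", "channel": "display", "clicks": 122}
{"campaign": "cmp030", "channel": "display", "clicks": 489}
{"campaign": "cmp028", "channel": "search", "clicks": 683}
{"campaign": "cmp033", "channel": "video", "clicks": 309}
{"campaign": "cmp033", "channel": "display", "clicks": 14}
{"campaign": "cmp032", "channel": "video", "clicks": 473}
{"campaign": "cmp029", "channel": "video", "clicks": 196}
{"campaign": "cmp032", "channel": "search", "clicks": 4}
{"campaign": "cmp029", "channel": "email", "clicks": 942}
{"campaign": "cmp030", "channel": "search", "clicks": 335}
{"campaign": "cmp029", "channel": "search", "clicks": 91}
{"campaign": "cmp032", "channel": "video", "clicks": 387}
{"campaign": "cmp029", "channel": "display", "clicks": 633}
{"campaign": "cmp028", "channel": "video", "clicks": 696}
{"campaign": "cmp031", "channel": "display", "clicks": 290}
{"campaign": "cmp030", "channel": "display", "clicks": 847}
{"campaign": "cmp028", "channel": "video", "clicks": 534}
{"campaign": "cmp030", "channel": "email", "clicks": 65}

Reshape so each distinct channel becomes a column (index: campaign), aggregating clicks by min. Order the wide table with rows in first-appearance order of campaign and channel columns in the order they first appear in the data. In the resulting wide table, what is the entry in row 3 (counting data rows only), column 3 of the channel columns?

71

With rows in first-appearance order of campaign, row 3 is campaign=cmp031. channel columns in first-appearance order: email, search, video, display; column 3 is video.
Long rows with campaign=cmp031, channel=video: min(71, 729) = 71.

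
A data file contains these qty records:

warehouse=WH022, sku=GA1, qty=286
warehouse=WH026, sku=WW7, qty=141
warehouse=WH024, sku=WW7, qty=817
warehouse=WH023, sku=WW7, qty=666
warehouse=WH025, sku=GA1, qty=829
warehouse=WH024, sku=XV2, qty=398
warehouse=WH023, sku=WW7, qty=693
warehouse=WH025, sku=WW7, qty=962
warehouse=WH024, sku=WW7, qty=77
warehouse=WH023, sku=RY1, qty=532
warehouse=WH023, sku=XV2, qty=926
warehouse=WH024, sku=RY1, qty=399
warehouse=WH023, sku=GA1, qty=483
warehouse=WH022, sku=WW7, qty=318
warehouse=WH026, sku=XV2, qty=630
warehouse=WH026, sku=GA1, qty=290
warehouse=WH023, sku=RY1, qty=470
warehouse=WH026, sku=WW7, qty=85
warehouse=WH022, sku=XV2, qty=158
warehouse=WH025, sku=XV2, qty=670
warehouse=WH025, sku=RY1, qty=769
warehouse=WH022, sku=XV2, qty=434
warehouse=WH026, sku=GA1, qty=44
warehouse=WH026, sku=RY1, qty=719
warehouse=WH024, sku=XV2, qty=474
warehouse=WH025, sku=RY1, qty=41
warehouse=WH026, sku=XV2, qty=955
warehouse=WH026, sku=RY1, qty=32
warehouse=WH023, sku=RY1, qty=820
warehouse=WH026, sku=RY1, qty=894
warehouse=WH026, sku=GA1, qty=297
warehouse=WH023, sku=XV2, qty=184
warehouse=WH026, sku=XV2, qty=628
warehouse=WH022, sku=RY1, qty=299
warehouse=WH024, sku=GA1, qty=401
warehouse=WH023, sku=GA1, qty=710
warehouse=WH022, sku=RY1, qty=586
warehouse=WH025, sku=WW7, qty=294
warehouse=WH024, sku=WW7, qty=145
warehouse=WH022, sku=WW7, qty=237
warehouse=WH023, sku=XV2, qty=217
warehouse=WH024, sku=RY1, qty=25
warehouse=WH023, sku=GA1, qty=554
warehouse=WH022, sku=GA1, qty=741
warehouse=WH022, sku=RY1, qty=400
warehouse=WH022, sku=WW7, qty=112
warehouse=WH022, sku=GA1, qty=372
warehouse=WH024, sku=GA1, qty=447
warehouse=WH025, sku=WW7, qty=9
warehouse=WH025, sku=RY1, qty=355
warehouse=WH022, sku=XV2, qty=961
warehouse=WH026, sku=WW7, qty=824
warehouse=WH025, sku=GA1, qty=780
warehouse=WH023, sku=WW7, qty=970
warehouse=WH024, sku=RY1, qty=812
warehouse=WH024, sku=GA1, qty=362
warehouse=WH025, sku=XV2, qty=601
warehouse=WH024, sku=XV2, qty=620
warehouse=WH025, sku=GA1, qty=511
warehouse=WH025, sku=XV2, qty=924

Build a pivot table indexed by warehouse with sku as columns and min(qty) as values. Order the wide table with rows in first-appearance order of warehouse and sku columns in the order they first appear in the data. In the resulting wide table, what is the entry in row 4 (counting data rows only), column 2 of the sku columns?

666

With rows in first-appearance order of warehouse, row 4 is warehouse=WH023. sku columns in first-appearance order: GA1, WW7, XV2, RY1; column 2 is WW7.
Long rows with warehouse=WH023, sku=WW7: min(666, 693, 970) = 666.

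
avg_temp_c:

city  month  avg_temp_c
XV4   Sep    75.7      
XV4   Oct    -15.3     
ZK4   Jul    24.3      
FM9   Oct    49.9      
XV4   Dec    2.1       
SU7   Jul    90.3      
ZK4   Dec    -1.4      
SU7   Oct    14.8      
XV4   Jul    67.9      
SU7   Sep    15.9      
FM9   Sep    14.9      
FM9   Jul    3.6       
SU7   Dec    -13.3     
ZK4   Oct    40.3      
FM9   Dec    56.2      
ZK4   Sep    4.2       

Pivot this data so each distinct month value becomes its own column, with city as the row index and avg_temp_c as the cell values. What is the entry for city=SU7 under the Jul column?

Wide layout: rows indexed by city, columns are the 4 distinct month values (Sep, Oct, Jul, Dec).
Cell (city=SU7, month=Jul) draws from the long row where city=SU7 and month=Jul, which has avg_temp_c=90.3.

90.3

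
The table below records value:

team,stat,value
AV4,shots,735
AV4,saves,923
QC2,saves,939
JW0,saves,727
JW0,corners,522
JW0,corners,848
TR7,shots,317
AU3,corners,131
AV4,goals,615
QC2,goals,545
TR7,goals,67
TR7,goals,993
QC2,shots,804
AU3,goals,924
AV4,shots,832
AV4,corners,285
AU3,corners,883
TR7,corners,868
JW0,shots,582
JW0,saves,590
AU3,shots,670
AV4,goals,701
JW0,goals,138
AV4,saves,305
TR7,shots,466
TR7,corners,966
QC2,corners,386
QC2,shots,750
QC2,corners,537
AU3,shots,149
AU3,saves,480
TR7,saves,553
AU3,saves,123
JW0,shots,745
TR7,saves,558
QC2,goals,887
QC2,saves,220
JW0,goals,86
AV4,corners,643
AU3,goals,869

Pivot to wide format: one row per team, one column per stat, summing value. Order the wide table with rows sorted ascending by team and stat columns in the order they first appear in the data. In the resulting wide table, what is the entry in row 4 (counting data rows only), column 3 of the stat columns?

923

With rows sorted ascending by team, row 4 is team=QC2. stat columns in first-appearance order: shots, saves, corners, goals; column 3 is corners.
Long rows with team=QC2, stat=corners: 386 + 537 = 923.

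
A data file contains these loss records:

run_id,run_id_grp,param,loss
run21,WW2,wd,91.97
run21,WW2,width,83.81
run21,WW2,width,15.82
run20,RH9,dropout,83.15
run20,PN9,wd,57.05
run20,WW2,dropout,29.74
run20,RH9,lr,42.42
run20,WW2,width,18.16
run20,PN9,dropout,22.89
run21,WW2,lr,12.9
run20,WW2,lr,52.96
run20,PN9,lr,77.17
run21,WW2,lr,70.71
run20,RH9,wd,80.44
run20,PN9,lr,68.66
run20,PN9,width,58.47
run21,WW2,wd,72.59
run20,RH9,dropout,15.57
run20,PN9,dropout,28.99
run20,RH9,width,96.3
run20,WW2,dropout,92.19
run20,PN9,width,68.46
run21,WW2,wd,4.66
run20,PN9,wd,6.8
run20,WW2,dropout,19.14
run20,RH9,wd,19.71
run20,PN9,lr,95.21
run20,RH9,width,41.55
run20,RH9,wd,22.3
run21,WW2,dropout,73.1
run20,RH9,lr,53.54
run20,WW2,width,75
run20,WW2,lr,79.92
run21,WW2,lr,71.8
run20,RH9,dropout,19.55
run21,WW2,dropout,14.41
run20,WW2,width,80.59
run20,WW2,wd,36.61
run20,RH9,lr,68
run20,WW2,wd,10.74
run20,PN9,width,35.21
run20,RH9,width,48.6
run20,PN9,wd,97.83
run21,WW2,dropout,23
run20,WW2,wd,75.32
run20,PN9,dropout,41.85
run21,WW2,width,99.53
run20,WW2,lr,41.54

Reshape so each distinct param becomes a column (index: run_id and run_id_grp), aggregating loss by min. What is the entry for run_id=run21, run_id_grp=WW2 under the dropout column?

Rows with run_id=run21, run_id_grp=WW2 and param=dropout: loss values are 73.1, 14.41, 23.
min(73.1, 14.41, 23) = 14.41.

14.41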